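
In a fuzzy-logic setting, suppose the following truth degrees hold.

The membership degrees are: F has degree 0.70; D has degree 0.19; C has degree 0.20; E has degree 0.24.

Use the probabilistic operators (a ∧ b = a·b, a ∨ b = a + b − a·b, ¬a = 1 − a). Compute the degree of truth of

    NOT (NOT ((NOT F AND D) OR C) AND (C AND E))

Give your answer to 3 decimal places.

NOT F = 1 − 0.7000 = 0.3000
NOT F AND D = a·b on (0.3000, 0.1900) = 0.0570
(NOT F AND D) OR C = a + b − a·b on (0.0570, 0.2000) = 0.2456
NOT ((NOT F AND D) OR C) = 1 − 0.2456 = 0.7544
C AND E = a·b on (0.2000, 0.2400) = 0.0480
NOT ((NOT F AND D) OR C) AND (C AND E) = a·b on (0.7544, 0.0480) = 0.0362
NOT (NOT ((NOT F AND D) OR C) AND (C AND E)) = 1 − 0.0362 = 0.9638

0.964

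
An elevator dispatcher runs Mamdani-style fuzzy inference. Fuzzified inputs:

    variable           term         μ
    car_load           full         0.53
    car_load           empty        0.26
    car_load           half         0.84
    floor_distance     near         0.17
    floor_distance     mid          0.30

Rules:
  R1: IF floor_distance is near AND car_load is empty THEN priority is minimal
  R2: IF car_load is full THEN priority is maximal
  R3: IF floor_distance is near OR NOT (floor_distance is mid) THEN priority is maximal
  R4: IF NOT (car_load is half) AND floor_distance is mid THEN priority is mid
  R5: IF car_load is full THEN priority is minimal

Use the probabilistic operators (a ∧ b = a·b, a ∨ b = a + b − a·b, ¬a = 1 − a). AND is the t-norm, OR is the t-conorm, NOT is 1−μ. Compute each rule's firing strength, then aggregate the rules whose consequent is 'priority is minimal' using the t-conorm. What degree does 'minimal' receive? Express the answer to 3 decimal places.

0.551

R1: near=0.17, empty=0.26; AND[a·b] → w = 0.0442
R2: full=0.53 → w = 0.5300
R3: near=0.17, ¬mid=1−0.30=0.70; OR[a + b − a·b] → w = 0.7510
R4: ¬half=1−0.84=0.16, mid=0.30; AND[a·b] → w = 0.0480
R5: full=0.53 → w = 0.5300
Rules with consequent 'minimal': {R1, R5} → strengths 0.0442, 0.5300
Aggregate via t-conorm [a + b − a·b]: 0.5508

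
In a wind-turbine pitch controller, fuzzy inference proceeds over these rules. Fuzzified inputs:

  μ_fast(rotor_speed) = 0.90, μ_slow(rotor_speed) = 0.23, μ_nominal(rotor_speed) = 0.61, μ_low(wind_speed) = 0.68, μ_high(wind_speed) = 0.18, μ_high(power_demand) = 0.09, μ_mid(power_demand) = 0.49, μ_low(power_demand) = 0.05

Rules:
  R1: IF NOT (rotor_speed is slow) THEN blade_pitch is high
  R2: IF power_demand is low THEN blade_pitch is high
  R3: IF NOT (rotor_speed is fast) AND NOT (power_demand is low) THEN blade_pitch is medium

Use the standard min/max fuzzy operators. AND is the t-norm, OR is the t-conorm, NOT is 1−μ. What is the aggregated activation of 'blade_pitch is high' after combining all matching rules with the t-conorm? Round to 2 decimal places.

R1: ¬slow=1−0.23=0.77 → w = 0.77
R2: low=0.05 → w = 0.05
R3: ¬fast=1−0.90=0.10, ¬low=1−0.05=0.95; AND[min(a, b)] → w = 0.10
Rules with consequent 'high': {R1, R2} → strengths 0.77, 0.05
Aggregate via t-conorm [max(a, b)]: 0.77

0.77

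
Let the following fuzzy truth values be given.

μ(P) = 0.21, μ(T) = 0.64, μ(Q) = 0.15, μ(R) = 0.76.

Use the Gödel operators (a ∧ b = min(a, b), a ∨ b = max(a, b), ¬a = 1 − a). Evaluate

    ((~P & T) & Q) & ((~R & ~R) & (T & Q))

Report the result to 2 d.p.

0.15

~P = 1 − 0.21 = 0.79
~P & T = min(a, b) on (0.79, 0.64) = 0.64
(~P & T) & Q = min(a, b) on (0.64, 0.15) = 0.15
~R = 1 − 0.76 = 0.24
~R = 1 − 0.76 = 0.24
~R & ~R = min(a, b) on (0.24, 0.24) = 0.24
T & Q = min(a, b) on (0.64, 0.15) = 0.15
(~R & ~R) & (T & Q) = min(a, b) on (0.24, 0.15) = 0.15
((~P & T) & Q) & ((~R & ~R) & (T & Q)) = min(a, b) on (0.15, 0.15) = 0.15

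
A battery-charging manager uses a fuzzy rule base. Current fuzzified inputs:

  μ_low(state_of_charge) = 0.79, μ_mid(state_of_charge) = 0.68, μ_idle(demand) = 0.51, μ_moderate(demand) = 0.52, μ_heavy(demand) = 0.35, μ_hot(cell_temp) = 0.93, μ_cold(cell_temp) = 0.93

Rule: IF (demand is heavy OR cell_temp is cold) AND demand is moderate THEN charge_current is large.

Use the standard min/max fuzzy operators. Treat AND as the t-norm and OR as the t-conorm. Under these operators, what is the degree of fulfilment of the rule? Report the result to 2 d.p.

firing strength: (heavy=0.35 OR cold=0.93) = 0.93; AND[min(a, b)] with moderate=0.52 → w = 0.52

0.52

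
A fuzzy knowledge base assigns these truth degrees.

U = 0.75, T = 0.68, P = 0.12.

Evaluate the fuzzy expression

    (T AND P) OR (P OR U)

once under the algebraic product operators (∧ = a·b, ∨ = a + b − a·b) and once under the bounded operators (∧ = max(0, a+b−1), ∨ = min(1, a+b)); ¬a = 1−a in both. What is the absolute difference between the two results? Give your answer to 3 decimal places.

Under algebraic product:
  T AND P = a·b on (0.6800, 0.1200) = 0.0816
  P OR U = a + b − a·b on (0.1200, 0.7500) = 0.7800
  (T AND P) OR (P OR U) = a + b − a·b on (0.0816, 0.7800) = 0.7980
  → value = 0.7980
Under bounded:
  T AND P = max(0, a+b−1) on (0.68, 0.12) = 0.00
  P OR U = min(1, a+b) on (0.12, 0.75) = 0.87
  (T AND P) OR (P OR U) = min(1, a+b) on (0.00, 0.87) = 0.87
  → value = 0.8700
|0.7980 − 0.8700| = 0.072

0.072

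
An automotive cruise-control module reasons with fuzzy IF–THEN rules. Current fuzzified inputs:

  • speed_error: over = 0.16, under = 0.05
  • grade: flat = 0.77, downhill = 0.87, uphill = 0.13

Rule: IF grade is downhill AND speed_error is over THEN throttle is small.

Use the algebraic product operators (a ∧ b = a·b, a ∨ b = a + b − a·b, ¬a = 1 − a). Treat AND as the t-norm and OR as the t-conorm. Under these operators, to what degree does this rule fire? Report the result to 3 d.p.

0.139

firing strength: downhill=0.87, over=0.16; AND[a·b] → w = 0.1392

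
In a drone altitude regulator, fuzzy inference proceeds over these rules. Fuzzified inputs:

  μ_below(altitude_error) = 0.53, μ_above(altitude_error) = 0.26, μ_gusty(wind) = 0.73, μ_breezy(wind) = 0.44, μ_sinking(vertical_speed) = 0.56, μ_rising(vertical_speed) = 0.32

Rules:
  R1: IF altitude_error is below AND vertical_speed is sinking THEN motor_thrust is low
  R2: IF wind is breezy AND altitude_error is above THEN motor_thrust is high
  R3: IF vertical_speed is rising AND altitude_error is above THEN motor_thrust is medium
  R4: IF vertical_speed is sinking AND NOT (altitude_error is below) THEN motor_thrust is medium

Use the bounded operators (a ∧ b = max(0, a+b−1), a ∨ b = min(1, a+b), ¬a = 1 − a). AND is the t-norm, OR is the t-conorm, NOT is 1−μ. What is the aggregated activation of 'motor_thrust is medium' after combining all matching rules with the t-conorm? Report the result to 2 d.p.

R1: below=0.53, sinking=0.56; AND[max(0, a+b−1)] → w = 0.09
R2: breezy=0.44, above=0.26; AND[max(0, a+b−1)] → w = 0.00
R3: rising=0.32, above=0.26; AND[max(0, a+b−1)] → w = 0.00
R4: sinking=0.56, ¬below=1−0.53=0.47; AND[max(0, a+b−1)] → w = 0.03
Rules with consequent 'medium': {R3, R4} → strengths 0.00, 0.03
Aggregate via t-conorm [min(1, a+b)]: 0.03

0.03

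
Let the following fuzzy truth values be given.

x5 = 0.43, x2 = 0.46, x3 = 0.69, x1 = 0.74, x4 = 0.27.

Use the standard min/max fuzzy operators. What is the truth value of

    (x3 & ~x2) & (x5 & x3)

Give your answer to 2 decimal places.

~x2 = 1 − 0.46 = 0.54
x3 & ~x2 = min(a, b) on (0.69, 0.54) = 0.54
x5 & x3 = min(a, b) on (0.43, 0.69) = 0.43
(x3 & ~x2) & (x5 & x3) = min(a, b) on (0.54, 0.43) = 0.43

0.43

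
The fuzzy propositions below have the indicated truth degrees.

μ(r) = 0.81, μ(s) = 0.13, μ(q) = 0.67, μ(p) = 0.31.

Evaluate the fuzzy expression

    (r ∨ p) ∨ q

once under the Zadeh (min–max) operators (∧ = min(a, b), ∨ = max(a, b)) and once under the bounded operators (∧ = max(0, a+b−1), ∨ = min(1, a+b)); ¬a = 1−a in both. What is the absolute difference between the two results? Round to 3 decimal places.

0.190

Under Zadeh (min–max):
  r ∨ p = max(a, b) on (0.81, 0.31) = 0.81
  (r ∨ p) ∨ q = max(a, b) on (0.81, 0.67) = 0.81
  → value = 0.8100
Under bounded:
  r ∨ p = min(1, a+b) on (0.81, 0.31) = 1.00
  (r ∨ p) ∨ q = min(1, a+b) on (1.00, 0.67) = 1.00
  → value = 1.0000
|0.8100 − 1.0000| = 0.190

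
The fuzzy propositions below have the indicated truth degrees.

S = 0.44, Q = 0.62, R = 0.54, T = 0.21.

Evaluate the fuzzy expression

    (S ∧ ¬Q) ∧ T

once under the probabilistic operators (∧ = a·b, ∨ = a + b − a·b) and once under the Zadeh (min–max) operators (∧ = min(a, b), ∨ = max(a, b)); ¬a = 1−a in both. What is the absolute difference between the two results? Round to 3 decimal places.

0.175

Under probabilistic:
  ¬Q = 1 − 0.6200 = 0.3800
  S ∧ ¬Q = a·b on (0.4400, 0.3800) = 0.1672
  (S ∧ ¬Q) ∧ T = a·b on (0.1672, 0.2100) = 0.0351
  → value = 0.0351
Under Zadeh (min–max):
  ¬Q = 1 − 0.62 = 0.38
  S ∧ ¬Q = min(a, b) on (0.44, 0.38) = 0.38
  (S ∧ ¬Q) ∧ T = min(a, b) on (0.38, 0.21) = 0.21
  → value = 0.2100
|0.0351 − 0.2100| = 0.175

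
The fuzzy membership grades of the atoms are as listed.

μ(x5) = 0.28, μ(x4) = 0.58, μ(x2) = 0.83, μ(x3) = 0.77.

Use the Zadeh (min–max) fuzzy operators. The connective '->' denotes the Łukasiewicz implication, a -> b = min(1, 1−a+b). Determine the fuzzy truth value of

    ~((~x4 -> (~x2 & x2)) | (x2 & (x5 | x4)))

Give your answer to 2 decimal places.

~x4 = 1 − 0.58 = 0.42
~x2 = 1 − 0.83 = 0.17
~x2 & x2 = min(a, b) on (0.17, 0.83) = 0.17
~x4 -> (~x2 & x2)  [Łukasiewicz: min(1, 1−a+b)] with a=0.42, b=0.17 → 0.75
x5 | x4 = max(a, b) on (0.28, 0.58) = 0.58
x2 & (x5 | x4) = min(a, b) on (0.83, 0.58) = 0.58
(~x4 -> (~x2 & x2)) | (x2 & (x5 | x4)) = max(a, b) on (0.75, 0.58) = 0.75
~((~x4 -> (~x2 & x2)) | (x2 & (x5 | x4))) = 1 − 0.75 = 0.25

0.25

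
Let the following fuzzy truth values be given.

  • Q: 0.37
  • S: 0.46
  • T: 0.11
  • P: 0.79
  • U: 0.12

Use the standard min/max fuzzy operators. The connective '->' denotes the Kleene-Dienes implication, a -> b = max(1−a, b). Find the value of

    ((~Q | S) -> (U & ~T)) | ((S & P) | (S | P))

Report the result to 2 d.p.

0.79

~Q = 1 − 0.37 = 0.63
~Q | S = max(a, b) on (0.63, 0.46) = 0.63
~T = 1 − 0.11 = 0.89
U & ~T = min(a, b) on (0.12, 0.89) = 0.12
(~Q | S) -> (U & ~T)  [Kleene-Dienes: max(1−a, b)] with a=0.63, b=0.12 → 0.37
S & P = min(a, b) on (0.46, 0.79) = 0.46
S | P = max(a, b) on (0.46, 0.79) = 0.79
(S & P) | (S | P) = max(a, b) on (0.46, 0.79) = 0.79
((~Q | S) -> (U & ~T)) | ((S & P) | (S | P)) = max(a, b) on (0.37, 0.79) = 0.79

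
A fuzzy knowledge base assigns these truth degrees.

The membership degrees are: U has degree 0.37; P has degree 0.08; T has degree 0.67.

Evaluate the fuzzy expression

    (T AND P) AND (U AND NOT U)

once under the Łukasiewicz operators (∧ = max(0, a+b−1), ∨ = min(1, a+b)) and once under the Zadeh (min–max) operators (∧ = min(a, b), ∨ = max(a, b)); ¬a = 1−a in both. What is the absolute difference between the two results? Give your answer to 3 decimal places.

0.080

Under Łukasiewicz:
  T AND P = max(0, a+b−1) on (0.67, 0.08) = 0.00
  NOT U = 1 − 0.37 = 0.63
  U AND NOT U = max(0, a+b−1) on (0.37, 0.63) = 0.00
  (T AND P) AND (U AND NOT U) = max(0, a+b−1) on (0.00, 0.00) = 0.00
  → value = 0.0000
Under Zadeh (min–max):
  T AND P = min(a, b) on (0.67, 0.08) = 0.08
  NOT U = 1 − 0.37 = 0.63
  U AND NOT U = min(a, b) on (0.37, 0.63) = 0.37
  (T AND P) AND (U AND NOT U) = min(a, b) on (0.08, 0.37) = 0.08
  → value = 0.0800
|0.0000 − 0.0800| = 0.080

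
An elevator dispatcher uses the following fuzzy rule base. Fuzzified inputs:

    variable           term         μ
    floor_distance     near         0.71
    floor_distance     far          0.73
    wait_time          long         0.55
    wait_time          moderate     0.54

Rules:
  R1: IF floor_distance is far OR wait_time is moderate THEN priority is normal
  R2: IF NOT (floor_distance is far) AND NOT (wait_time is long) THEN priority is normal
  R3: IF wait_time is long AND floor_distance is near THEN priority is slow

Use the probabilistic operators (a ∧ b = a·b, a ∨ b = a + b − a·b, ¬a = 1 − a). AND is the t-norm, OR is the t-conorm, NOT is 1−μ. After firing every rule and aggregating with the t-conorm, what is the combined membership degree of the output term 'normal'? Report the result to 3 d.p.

R1: far=0.73, moderate=0.54; OR[a + b − a·b] → w = 0.8758
R2: ¬far=1−0.73=0.27, ¬long=1−0.55=0.45; AND[a·b] → w = 0.1215
R3: long=0.55, near=0.71; AND[a·b] → w = 0.3905
Rules with consequent 'normal': {R1, R2} → strengths 0.8758, 0.1215
Aggregate via t-conorm [a + b − a·b]: 0.8909

0.891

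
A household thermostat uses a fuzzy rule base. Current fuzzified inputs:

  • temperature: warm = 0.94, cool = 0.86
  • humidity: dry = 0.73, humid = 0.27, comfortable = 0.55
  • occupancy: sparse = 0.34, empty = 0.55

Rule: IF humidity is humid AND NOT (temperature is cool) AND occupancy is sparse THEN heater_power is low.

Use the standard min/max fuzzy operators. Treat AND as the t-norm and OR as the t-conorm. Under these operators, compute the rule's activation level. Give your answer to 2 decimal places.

firing strength: humid=0.27, ¬cool=1−0.86=0.14, sparse=0.34; AND[min(a, b)] → w = 0.14

0.14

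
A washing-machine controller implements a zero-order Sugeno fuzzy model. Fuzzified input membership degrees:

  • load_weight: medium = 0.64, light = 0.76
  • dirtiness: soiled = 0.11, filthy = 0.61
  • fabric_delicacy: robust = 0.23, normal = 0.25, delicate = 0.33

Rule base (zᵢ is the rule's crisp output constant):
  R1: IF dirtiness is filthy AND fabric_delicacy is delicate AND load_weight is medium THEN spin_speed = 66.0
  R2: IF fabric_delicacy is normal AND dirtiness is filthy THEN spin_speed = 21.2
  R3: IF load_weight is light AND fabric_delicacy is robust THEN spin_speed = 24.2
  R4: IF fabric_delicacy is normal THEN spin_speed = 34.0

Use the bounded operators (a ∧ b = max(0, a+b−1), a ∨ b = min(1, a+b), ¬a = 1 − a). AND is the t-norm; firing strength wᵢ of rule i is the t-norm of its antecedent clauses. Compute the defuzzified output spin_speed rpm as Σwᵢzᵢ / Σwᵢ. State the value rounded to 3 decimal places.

R1 (z=66.0): filthy=0.61, delicate=0.33, medium=0.64; AND[max(0, a+b−1)] → w = 0.00
R2 (z=21.2): normal=0.25, filthy=0.61; AND[max(0, a+b−1)] → w = 0.00
R3 (z=24.2): light=0.76, robust=0.23; AND[max(0, a+b−1)] → w = 0.00
R4 (z=34.0): normal=0.25 → w = 0.25
Weighted average = (0.00·66.0 + 0.00·21.2 + 0.00·24.2 + 0.25·34.0) / (0.00 + 0.00 + 0.00 + 0.25)
  = 8.5000 / 0.2500 = 34.000

34.000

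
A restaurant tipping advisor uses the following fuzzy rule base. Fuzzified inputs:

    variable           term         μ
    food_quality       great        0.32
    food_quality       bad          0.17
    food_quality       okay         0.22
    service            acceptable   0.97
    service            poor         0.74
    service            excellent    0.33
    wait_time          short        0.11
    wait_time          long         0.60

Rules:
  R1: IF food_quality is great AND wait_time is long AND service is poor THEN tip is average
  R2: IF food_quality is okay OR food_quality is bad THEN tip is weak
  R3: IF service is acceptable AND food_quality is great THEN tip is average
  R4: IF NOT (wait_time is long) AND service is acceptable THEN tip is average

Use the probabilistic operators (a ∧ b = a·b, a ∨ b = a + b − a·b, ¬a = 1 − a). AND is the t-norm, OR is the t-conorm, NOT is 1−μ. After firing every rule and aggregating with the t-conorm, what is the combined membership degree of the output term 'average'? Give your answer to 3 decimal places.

R1: great=0.32, long=0.60, poor=0.74; AND[a·b] → w = 0.1421
R2: okay=0.22, bad=0.17; OR[a + b − a·b] → w = 0.3526
R3: acceptable=0.97, great=0.32; AND[a·b] → w = 0.3104
R4: ¬long=1−0.60=0.40, acceptable=0.97; AND[a·b] → w = 0.3880
Rules with consequent 'average': {R1, R3, R4} → strengths 0.1421, 0.3104, 0.3880
Aggregate via t-conorm [a + b − a·b]: 0.6379

0.638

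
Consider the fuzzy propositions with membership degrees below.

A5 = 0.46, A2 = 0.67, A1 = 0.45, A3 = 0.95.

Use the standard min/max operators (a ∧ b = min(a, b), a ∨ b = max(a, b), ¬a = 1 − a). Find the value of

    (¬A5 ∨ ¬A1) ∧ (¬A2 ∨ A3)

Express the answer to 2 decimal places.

¬A5 = 1 − 0.46 = 0.54
¬A1 = 1 − 0.45 = 0.55
¬A5 ∨ ¬A1 = max(a, b) on (0.54, 0.55) = 0.55
¬A2 = 1 − 0.67 = 0.33
¬A2 ∨ A3 = max(a, b) on (0.33, 0.95) = 0.95
(¬A5 ∨ ¬A1) ∧ (¬A2 ∨ A3) = min(a, b) on (0.55, 0.95) = 0.55

0.55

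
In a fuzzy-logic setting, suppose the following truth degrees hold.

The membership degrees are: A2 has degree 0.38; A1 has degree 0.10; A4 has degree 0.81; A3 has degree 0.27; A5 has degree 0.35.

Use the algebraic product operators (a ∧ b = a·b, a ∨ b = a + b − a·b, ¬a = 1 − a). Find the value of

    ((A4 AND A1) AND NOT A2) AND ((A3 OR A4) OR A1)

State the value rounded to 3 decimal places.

A4 AND A1 = a·b on (0.8100, 0.1000) = 0.0810
NOT A2 = 1 − 0.3800 = 0.6200
(A4 AND A1) AND NOT A2 = a·b on (0.0810, 0.6200) = 0.0502
A3 OR A4 = a + b − a·b on (0.2700, 0.8100) = 0.8613
(A3 OR A4) OR A1 = a + b − a·b on (0.8613, 0.1000) = 0.8752
((A4 AND A1) AND NOT A2) AND ((A3 OR A4) OR A1) = a·b on (0.0502, 0.8752) = 0.0440

0.044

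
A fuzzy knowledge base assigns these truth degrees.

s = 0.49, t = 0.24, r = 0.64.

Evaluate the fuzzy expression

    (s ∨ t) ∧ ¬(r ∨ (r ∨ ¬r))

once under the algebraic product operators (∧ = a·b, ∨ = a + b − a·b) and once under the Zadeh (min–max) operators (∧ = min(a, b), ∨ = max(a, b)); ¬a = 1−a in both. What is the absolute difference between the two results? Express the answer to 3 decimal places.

0.309

Under algebraic product:
  s ∨ t = a + b − a·b on (0.4900, 0.2400) = 0.6124
  ¬r = 1 − 0.6400 = 0.3600
  r ∨ ¬r = a + b − a·b on (0.6400, 0.3600) = 0.7696
  r ∨ (r ∨ ¬r) = a + b − a·b on (0.6400, 0.7696) = 0.9171
  ¬(r ∨ (r ∨ ¬r)) = 1 − 0.9171 = 0.0829
  (s ∨ t) ∧ ¬(r ∨ (r ∨ ¬r)) = a·b on (0.6124, 0.0829) = 0.0508
  → value = 0.0508
Under Zadeh (min–max):
  s ∨ t = max(a, b) on (0.49, 0.24) = 0.49
  ¬r = 1 − 0.64 = 0.36
  r ∨ ¬r = max(a, b) on (0.64, 0.36) = 0.64
  r ∨ (r ∨ ¬r) = max(a, b) on (0.64, 0.64) = 0.64
  ¬(r ∨ (r ∨ ¬r)) = 1 − 0.64 = 0.36
  (s ∨ t) ∧ ¬(r ∨ (r ∨ ¬r)) = min(a, b) on (0.49, 0.36) = 0.36
  → value = 0.3600
|0.0508 − 0.3600| = 0.309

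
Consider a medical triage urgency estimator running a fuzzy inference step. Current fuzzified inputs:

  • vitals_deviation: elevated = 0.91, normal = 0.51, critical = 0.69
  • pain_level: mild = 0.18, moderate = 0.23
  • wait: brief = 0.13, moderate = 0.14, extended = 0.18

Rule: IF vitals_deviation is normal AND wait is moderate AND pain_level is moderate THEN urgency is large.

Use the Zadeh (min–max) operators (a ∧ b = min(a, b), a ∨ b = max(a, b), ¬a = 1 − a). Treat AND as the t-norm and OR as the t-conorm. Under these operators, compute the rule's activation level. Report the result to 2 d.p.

firing strength: normal=0.51, moderate=0.14, moderate=0.23; AND[min(a, b)] → w = 0.14

0.14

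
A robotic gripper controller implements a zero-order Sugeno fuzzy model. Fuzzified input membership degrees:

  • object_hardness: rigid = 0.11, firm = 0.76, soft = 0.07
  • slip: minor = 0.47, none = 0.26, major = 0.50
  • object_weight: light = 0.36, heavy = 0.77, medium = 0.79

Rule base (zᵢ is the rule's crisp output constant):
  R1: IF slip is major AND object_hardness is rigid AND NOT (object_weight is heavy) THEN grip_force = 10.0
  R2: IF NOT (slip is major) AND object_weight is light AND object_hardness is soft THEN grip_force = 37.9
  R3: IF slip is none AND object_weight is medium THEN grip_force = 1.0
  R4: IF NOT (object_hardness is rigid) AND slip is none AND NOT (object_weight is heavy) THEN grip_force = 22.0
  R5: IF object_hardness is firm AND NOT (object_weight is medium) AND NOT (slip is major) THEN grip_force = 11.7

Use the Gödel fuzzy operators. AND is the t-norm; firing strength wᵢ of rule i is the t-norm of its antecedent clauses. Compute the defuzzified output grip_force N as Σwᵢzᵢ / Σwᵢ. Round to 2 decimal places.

13.10

R1 (z=10.0): major=0.50, rigid=0.11, ¬heavy=1−0.77=0.23; AND[min(a, b)] → w = 0.11
R2 (z=37.9): ¬major=1−0.50=0.50, light=0.36, soft=0.07; AND[min(a, b)] → w = 0.07
R3 (z=1.0): none=0.26, medium=0.79; AND[min(a, b)] → w = 0.26
R4 (z=22.0): ¬rigid=1−0.11=0.89, none=0.26, ¬heavy=1−0.77=0.23; AND[min(a, b)] → w = 0.23
R5 (z=11.7): firm=0.76, ¬medium=1−0.79=0.21, ¬major=1−0.50=0.50; AND[min(a, b)] → w = 0.21
Weighted average = (0.11·10.0 + 0.07·37.9 + 0.26·1.0 + 0.23·22.0 + 0.21·11.7) / (0.11 + 0.07 + 0.26 + 0.23 + 0.21)
  = 11.5300 / 0.8800 = 13.10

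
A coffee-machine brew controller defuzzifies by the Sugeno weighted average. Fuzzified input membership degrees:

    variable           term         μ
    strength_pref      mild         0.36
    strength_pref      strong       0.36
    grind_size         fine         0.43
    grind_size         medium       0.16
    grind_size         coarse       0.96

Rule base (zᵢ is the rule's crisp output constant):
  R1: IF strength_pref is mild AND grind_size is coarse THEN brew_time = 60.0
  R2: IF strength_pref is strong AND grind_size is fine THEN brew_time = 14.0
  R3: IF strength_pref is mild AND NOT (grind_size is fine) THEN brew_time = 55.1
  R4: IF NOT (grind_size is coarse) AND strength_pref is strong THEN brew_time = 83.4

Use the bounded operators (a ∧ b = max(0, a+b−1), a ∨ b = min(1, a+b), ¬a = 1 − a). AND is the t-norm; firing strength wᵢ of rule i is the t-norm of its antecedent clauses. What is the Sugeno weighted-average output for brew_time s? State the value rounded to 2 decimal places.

60.00

R1 (z=60.0): mild=0.36, coarse=0.96; AND[max(0, a+b−1)] → w = 0.32
R2 (z=14.0): strong=0.36, fine=0.43; AND[max(0, a+b−1)] → w = 0.00
R3 (z=55.1): mild=0.36, ¬fine=1−0.43=0.57; AND[max(0, a+b−1)] → w = 0.00
R4 (z=83.4): ¬coarse=1−0.96=0.04, strong=0.36; AND[max(0, a+b−1)] → w = 0.00
Weighted average = (0.32·60.0 + 0.00·14.0 + 0.00·55.1 + 0.00·83.4) / (0.32 + 0.00 + 0.00 + 0.00)
  = 19.2000 / 0.3200 = 60.00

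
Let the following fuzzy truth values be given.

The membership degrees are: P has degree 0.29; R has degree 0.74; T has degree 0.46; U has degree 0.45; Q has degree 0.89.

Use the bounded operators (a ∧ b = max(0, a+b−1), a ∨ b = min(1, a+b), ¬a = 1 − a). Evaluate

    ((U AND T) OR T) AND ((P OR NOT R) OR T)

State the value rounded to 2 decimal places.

0.46

U AND T = max(0, a+b−1) on (0.45, 0.46) = 0.00
(U AND T) OR T = min(1, a+b) on (0.00, 0.46) = 0.46
NOT R = 1 − 0.74 = 0.26
P OR NOT R = min(1, a+b) on (0.29, 0.26) = 0.55
(P OR NOT R) OR T = min(1, a+b) on (0.55, 0.46) = 1.00
((U AND T) OR T) AND ((P OR NOT R) OR T) = max(0, a+b−1) on (0.46, 1.00) = 0.46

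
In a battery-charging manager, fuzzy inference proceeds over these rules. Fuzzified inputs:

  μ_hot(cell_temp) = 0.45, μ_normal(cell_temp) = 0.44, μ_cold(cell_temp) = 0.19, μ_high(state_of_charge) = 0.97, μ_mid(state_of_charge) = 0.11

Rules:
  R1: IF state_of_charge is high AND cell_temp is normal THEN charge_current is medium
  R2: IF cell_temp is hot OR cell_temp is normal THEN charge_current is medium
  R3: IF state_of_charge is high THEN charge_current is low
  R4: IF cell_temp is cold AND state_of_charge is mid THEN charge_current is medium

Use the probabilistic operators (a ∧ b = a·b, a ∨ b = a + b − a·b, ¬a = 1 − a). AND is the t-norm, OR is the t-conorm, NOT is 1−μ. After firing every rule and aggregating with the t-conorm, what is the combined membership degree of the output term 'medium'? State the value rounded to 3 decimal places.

0.827

R1: high=0.97, normal=0.44; AND[a·b] → w = 0.4268
R2: hot=0.45, normal=0.44; OR[a + b − a·b] → w = 0.6920
R3: high=0.97 → w = 0.9700
R4: cold=0.19, mid=0.11; AND[a·b] → w = 0.0209
Rules with consequent 'medium': {R1, R2, R4} → strengths 0.4268, 0.6920, 0.0209
Aggregate via t-conorm [a + b − a·b]: 0.8271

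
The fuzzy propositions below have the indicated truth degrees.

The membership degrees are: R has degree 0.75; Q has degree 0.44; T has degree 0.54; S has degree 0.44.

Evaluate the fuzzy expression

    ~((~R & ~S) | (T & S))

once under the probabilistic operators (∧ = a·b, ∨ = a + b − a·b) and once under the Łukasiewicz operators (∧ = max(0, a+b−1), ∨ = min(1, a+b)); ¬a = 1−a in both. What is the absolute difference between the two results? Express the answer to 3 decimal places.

Under probabilistic:
  ~R = 1 − 0.7500 = 0.2500
  ~S = 1 − 0.4400 = 0.5600
  ~R & ~S = a·b on (0.2500, 0.5600) = 0.1400
  T & S = a·b on (0.5400, 0.4400) = 0.2376
  (~R & ~S) | (T & S) = a + b − a·b on (0.1400, 0.2376) = 0.3443
  ~((~R & ~S) | (T & S)) = 1 − 0.3443 = 0.6557
  → value = 0.6557
Under Łukasiewicz:
  ~R = 1 − 0.75 = 0.25
  ~S = 1 − 0.44 = 0.56
  ~R & ~S = max(0, a+b−1) on (0.25, 0.56) = 0.00
  T & S = max(0, a+b−1) on (0.54, 0.44) = 0.00
  (~R & ~S) | (T & S) = min(1, a+b) on (0.00, 0.00) = 0.00
  ~((~R & ~S) | (T & S)) = 1 − 0.00 = 1.00
  → value = 1.0000
|0.6557 − 1.0000| = 0.344

0.344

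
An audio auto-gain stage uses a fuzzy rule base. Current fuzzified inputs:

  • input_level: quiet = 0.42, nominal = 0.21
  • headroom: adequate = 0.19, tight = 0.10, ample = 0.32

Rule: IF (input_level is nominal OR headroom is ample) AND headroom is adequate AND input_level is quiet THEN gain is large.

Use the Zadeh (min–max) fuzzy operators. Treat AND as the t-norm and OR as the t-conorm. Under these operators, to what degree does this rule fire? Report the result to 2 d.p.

firing strength: (nominal=0.21 OR ample=0.32) = 0.32; AND[min(a, b)] with adequate=0.19, quiet=0.42 → w = 0.19

0.19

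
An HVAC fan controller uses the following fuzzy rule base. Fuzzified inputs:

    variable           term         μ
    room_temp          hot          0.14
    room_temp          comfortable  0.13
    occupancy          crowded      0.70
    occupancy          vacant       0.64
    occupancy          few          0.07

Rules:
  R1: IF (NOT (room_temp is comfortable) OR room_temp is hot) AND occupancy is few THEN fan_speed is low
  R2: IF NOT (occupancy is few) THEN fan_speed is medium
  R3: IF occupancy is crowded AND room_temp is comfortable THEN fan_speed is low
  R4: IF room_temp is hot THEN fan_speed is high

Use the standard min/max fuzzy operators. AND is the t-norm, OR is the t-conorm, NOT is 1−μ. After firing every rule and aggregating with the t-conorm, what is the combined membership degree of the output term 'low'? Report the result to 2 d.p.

R1: (¬comfortable=1−0.13=0.87 OR hot=0.14) = 0.87; AND[min(a, b)] with few=0.07 → w = 0.07
R2: ¬few=1−0.07=0.93 → w = 0.93
R3: crowded=0.70, comfortable=0.13; AND[min(a, b)] → w = 0.13
R4: hot=0.14 → w = 0.14
Rules with consequent 'low': {R1, R3} → strengths 0.07, 0.13
Aggregate via t-conorm [max(a, b)]: 0.13

0.13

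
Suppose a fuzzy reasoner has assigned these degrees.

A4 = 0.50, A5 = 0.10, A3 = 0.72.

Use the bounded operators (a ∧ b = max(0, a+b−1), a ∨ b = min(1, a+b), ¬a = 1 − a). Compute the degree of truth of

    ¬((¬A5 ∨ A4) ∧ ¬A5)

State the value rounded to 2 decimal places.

0.10

¬A5 = 1 − 0.10 = 0.90
¬A5 ∨ A4 = min(1, a+b) on (0.90, 0.50) = 1.00
¬A5 = 1 − 0.10 = 0.90
(¬A5 ∨ A4) ∧ ¬A5 = max(0, a+b−1) on (1.00, 0.90) = 0.90
¬((¬A5 ∨ A4) ∧ ¬A5) = 1 − 0.90 = 0.10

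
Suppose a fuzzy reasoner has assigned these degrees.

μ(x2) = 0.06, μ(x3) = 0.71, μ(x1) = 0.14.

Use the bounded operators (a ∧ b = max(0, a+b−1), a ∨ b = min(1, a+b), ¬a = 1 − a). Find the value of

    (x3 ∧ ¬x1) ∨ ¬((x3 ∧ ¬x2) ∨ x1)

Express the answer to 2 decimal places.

0.78

¬x1 = 1 − 0.14 = 0.86
x3 ∧ ¬x1 = max(0, a+b−1) on (0.71, 0.86) = 0.57
¬x2 = 1 − 0.06 = 0.94
x3 ∧ ¬x2 = max(0, a+b−1) on (0.71, 0.94) = 0.65
(x3 ∧ ¬x2) ∨ x1 = min(1, a+b) on (0.65, 0.14) = 0.79
¬((x3 ∧ ¬x2) ∨ x1) = 1 − 0.79 = 0.21
(x3 ∧ ¬x1) ∨ ¬((x3 ∧ ¬x2) ∨ x1) = min(1, a+b) on (0.57, 0.21) = 0.78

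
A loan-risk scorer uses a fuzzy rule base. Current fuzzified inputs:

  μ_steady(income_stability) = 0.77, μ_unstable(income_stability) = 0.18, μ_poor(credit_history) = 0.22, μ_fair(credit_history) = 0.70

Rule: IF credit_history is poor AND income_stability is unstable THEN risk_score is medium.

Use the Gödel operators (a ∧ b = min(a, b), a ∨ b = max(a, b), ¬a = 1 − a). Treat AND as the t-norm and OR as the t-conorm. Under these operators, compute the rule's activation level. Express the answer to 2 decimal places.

0.18

firing strength: poor=0.22, unstable=0.18; AND[min(a, b)] → w = 0.18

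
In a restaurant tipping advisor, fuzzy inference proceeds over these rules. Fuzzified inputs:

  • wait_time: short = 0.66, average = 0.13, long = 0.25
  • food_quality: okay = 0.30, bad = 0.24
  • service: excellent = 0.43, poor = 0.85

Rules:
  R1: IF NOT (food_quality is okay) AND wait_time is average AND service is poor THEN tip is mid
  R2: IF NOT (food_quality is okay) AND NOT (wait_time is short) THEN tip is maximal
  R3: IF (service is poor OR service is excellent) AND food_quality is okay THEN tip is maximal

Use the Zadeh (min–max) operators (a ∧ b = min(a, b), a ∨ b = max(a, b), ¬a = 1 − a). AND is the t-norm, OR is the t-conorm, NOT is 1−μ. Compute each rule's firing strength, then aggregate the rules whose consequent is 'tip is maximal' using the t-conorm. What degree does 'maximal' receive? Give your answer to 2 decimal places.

0.34

R1: ¬okay=1−0.30=0.70, average=0.13, poor=0.85; AND[min(a, b)] → w = 0.13
R2: ¬okay=1−0.30=0.70, ¬short=1−0.66=0.34; AND[min(a, b)] → w = 0.34
R3: (poor=0.85 OR excellent=0.43) = 0.85; AND[min(a, b)] with okay=0.30 → w = 0.30
Rules with consequent 'maximal': {R2, R3} → strengths 0.34, 0.30
Aggregate via t-conorm [max(a, b)]: 0.34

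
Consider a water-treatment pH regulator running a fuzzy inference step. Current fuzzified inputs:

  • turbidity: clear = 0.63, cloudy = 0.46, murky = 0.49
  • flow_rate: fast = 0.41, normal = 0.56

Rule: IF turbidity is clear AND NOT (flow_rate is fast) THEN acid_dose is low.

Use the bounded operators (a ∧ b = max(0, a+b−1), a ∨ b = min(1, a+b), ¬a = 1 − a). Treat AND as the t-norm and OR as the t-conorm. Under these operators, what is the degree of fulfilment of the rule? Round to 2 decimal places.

0.22

firing strength: clear=0.63, ¬fast=1−0.41=0.59; AND[max(0, a+b−1)] → w = 0.22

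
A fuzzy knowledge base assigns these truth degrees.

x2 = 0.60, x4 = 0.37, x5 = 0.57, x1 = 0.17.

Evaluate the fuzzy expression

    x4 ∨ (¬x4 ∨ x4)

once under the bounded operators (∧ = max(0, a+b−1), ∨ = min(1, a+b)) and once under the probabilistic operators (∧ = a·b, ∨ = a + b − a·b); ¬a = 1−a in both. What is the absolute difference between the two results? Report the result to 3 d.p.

Under bounded:
  ¬x4 = 1 − 0.37 = 0.63
  ¬x4 ∨ x4 = min(1, a+b) on (0.63, 0.37) = 1.00
  x4 ∨ (¬x4 ∨ x4) = min(1, a+b) on (0.37, 1.00) = 1.00
  → value = 1.0000
Under probabilistic:
  ¬x4 = 1 − 0.3700 = 0.6300
  ¬x4 ∨ x4 = a + b − a·b on (0.6300, 0.3700) = 0.7669
  x4 ∨ (¬x4 ∨ x4) = a + b − a·b on (0.3700, 0.7669) = 0.8531
  → value = 0.8531
|1.0000 − 0.8531| = 0.147

0.147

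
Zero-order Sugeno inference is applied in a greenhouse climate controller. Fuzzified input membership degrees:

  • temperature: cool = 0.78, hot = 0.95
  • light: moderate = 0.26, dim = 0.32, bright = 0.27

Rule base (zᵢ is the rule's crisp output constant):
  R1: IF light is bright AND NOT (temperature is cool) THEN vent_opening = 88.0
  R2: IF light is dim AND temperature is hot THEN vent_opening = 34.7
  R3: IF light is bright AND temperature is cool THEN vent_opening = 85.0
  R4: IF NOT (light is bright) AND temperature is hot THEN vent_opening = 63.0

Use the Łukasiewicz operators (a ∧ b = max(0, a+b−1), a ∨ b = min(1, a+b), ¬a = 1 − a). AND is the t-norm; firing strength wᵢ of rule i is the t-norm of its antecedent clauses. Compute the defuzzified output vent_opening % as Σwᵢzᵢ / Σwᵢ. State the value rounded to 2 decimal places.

R1 (z=88.0): bright=0.27, ¬cool=1−0.78=0.22; AND[max(0, a+b−1)] → w = 0.00
R2 (z=34.7): dim=0.32, hot=0.95; AND[max(0, a+b−1)] → w = 0.27
R3 (z=85.0): bright=0.27, cool=0.78; AND[max(0, a+b−1)] → w = 0.05
R4 (z=63.0): ¬bright=1−0.27=0.73, hot=0.95; AND[max(0, a+b−1)] → w = 0.68
Weighted average = (0.00·88.0 + 0.27·34.7 + 0.05·85.0 + 0.68·63.0) / (0.00 + 0.27 + 0.05 + 0.68)
  = 56.4590 / 1.0000 = 56.46

56.46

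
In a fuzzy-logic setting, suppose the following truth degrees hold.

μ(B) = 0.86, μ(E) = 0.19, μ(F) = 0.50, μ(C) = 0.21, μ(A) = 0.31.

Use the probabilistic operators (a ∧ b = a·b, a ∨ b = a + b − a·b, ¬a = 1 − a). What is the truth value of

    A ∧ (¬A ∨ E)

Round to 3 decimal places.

0.232

¬A = 1 − 0.3100 = 0.6900
¬A ∨ E = a + b − a·b on (0.6900, 0.1900) = 0.7489
A ∧ (¬A ∨ E) = a·b on (0.3100, 0.7489) = 0.2322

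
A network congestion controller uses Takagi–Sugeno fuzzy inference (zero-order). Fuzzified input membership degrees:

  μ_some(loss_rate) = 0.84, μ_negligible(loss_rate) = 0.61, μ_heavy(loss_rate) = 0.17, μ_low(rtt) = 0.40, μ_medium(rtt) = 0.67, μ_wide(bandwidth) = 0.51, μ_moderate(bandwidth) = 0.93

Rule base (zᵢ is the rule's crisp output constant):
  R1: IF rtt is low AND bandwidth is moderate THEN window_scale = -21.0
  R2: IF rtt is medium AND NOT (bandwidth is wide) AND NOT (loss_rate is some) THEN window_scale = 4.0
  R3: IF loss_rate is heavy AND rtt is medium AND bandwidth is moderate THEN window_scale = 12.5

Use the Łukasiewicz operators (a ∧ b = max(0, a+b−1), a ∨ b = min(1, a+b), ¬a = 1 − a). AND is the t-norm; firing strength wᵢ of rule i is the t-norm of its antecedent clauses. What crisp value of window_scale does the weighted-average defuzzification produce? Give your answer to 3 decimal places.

-21.000

R1 (z=-21.0): low=0.40, moderate=0.93; AND[max(0, a+b−1)] → w = 0.33
R2 (z=4.0): medium=0.67, ¬wide=1−0.51=0.49, ¬some=1−0.84=0.16; AND[max(0, a+b−1)] → w = 0.00
R3 (z=12.5): heavy=0.17, medium=0.67, moderate=0.93; AND[max(0, a+b−1)] → w = 0.00
Weighted average = (0.33·-21.0 + 0.00·4.0 + 0.00·12.5) / (0.33 + 0.00 + 0.00)
  = -6.9300 / 0.3300 = -21.000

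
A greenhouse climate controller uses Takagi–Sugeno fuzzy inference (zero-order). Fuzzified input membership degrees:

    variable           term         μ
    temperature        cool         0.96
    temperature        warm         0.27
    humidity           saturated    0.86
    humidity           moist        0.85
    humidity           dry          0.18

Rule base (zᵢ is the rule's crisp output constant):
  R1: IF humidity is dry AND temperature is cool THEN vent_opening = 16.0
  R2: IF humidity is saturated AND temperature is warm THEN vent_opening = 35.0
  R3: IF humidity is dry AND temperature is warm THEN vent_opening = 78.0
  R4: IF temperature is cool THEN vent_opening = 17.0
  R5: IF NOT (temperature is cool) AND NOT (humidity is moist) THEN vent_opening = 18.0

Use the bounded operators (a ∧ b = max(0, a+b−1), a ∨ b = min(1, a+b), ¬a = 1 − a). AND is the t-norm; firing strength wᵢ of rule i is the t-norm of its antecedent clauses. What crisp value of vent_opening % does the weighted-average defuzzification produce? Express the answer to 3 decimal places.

R1 (z=16.0): dry=0.18, cool=0.96; AND[max(0, a+b−1)] → w = 0.14
R2 (z=35.0): saturated=0.86, warm=0.27; AND[max(0, a+b−1)] → w = 0.13
R3 (z=78.0): dry=0.18, warm=0.27; AND[max(0, a+b−1)] → w = 0.00
R4 (z=17.0): cool=0.96 → w = 0.96
R5 (z=18.0): ¬cool=1−0.96=0.04, ¬moist=1−0.85=0.15; AND[max(0, a+b−1)] → w = 0.00
Weighted average = (0.14·16.0 + 0.13·35.0 + 0.00·78.0 + 0.96·17.0 + 0.00·18.0) / (0.14 + 0.13 + 0.00 + 0.96 + 0.00)
  = 23.1100 / 1.2300 = 18.789

18.789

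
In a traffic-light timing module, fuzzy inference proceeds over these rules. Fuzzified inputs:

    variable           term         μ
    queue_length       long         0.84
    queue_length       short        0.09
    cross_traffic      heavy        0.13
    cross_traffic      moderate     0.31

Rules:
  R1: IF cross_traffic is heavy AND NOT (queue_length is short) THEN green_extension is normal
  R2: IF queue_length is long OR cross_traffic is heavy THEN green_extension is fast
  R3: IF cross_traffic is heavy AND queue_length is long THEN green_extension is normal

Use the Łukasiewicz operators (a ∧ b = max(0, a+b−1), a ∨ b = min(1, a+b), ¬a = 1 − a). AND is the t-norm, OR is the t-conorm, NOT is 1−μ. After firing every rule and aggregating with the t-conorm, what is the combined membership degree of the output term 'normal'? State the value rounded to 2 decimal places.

R1: heavy=0.13, ¬short=1−0.09=0.91; AND[max(0, a+b−1)] → w = 0.04
R2: long=0.84, heavy=0.13; OR[min(1, a+b)] → w = 0.97
R3: heavy=0.13, long=0.84; AND[max(0, a+b−1)] → w = 0.00
Rules with consequent 'normal': {R1, R3} → strengths 0.04, 0.00
Aggregate via t-conorm [min(1, a+b)]: 0.04

0.04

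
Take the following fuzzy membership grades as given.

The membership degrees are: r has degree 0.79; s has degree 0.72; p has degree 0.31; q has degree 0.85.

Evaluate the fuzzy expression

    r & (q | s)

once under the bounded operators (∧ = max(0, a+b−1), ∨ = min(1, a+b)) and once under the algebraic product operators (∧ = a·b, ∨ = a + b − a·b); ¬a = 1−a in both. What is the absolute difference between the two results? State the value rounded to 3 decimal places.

Under bounded:
  q | s = min(1, a+b) on (0.85, 0.72) = 1.00
  r & (q | s) = max(0, a+b−1) on (0.79, 1.00) = 0.79
  → value = 0.7900
Under algebraic product:
  q | s = a + b − a·b on (0.8500, 0.7200) = 0.9580
  r & (q | s) = a·b on (0.7900, 0.9580) = 0.7568
  → value = 0.7568
|0.7900 − 0.7568| = 0.033

0.033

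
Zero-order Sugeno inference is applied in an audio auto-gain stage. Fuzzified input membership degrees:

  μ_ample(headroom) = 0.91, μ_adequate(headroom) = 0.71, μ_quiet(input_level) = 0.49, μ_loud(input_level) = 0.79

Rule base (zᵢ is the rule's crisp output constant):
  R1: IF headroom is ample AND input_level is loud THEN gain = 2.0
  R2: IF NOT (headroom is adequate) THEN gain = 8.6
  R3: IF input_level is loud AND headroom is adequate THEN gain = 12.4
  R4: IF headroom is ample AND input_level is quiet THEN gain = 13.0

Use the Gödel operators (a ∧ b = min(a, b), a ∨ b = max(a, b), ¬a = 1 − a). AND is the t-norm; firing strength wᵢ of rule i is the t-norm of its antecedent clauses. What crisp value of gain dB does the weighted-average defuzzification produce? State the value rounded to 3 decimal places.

8.442

R1 (z=2.0): ample=0.91, loud=0.79; AND[min(a, b)] → w = 0.79
R2 (z=8.6): ¬adequate=1−0.71=0.29 → w = 0.29
R3 (z=12.4): loud=0.79, adequate=0.71; AND[min(a, b)] → w = 0.71
R4 (z=13.0): ample=0.91, quiet=0.49; AND[min(a, b)] → w = 0.49
Weighted average = (0.79·2.0 + 0.29·8.6 + 0.71·12.4 + 0.49·13.0) / (0.79 + 0.29 + 0.71 + 0.49)
  = 19.2480 / 2.2800 = 8.442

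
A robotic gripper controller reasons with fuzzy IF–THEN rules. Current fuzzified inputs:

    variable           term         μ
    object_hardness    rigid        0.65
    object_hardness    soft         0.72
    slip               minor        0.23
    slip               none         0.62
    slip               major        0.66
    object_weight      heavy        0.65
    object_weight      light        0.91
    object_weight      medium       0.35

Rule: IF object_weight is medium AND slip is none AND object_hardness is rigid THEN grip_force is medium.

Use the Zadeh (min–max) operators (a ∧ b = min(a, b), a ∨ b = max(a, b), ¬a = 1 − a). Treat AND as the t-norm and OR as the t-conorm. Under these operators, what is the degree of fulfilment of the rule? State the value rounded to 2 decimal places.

firing strength: medium=0.35, none=0.62, rigid=0.65; AND[min(a, b)] → w = 0.35

0.35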